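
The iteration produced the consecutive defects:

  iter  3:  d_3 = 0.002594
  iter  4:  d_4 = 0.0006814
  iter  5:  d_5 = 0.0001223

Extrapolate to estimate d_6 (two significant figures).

1.3e-5

First estimate the order: p ≈ ln(d_5/d_4) / ln(d_4/d_3) = ln(0.0001223/0.0006814)/ln(0.0006814/0.002594) = ln(0.179483)/ln(0.262683) ≈ 1.2849.
Then d_6 ≈ d_5·(d_5/d_4)^p = 0.0001223·(0.179483)^1.2849 = 0.0001223·0.110026 ≈ 1.346e-05.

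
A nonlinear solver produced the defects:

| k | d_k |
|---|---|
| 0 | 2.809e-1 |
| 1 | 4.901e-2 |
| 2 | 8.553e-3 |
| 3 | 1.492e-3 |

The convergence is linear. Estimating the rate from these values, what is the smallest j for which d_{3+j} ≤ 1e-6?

5

Rate ρ ≈ d_3/d_2 = 1.492e-3/8.553e-3 = 0.1744.
After j more steps, d_{3+j} ≈ 1.492e-3·ρ^j; need ρ^j ≤ 1e-6/1.492e-3 = 0.000670241.
j ≥ ln(0.000670241)/ln(0.1744) = -7.3079/-1.74640 = 4.185.
So 5 more iterations are needed.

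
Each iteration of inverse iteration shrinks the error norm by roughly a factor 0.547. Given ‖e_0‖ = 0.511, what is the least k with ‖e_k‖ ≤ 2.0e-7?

25

After k steps, ‖e_k‖ ≈ 0.511·0.547^k.
Need 0.547^k ≤ 2.0e-7/0.511 = 3.91389e-07.
k ≥ ln(3.91389e-07)/ln(0.547) = -14.7536/-0.60331 = 24.454.
Smallest integer k = 25.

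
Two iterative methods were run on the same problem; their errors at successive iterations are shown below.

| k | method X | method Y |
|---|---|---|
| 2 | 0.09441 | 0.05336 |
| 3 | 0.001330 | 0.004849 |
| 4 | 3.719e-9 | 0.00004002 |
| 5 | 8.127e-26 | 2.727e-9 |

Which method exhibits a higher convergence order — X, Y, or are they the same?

Method X: p ≈ ln(8.127e-26/3.719e-9)/ln(3.719e-9/0.001330) ≈ 3.00.
Method Y: p ≈ ln(2.727e-9/0.00004002)/ln(0.00004002/0.004849) ≈ 2.00.
Method X has the higher order (≈3.0 vs ≈2.0).

X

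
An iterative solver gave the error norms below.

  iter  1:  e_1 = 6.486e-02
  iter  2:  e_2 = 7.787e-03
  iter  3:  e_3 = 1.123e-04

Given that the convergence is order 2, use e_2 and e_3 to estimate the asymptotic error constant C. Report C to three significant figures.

1.85

C ≈ e_3 / e_2^2
  = 1.123e-04 / (7.787e-03)^2
  = 1.123e-04 / 6.06374e-05 ≈ 1.852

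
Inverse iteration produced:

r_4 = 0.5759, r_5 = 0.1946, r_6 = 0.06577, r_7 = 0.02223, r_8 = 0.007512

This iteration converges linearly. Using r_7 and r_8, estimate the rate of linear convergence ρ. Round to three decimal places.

0.338

ρ ≈ r_8/r_7 = 0.007512/0.02223 = 0.33792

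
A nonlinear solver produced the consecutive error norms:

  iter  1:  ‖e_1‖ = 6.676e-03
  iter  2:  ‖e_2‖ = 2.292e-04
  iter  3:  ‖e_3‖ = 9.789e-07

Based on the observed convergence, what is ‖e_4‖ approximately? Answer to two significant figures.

1.4e-10

First estimate the order: p ≈ ln(‖e_3‖/‖e_2‖) / ln(‖e_2‖/‖e_1‖) = ln(9.789e-07/2.292e-04)/ln(2.292e-04/6.676e-03) = ln(0.00427094)/ln(0.0343319) ≈ 1.6182.
Then ‖e_4‖ ≈ ‖e_3‖·(‖e_3‖/‖e_2‖)^p = 9.789e-07·(0.00427094)^1.6182 = 9.789e-07·0.000146458 ≈ 1.434e-10.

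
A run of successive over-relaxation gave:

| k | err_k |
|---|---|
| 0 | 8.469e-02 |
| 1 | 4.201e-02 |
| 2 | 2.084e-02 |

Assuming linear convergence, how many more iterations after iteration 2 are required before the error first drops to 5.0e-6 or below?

12

Rate ρ ≈ err_2/err_1 = 2.084e-02/4.201e-02 = 0.4961.
After j more steps, err_{2+j} ≈ 2.084e-02·ρ^j; need ρ^j ≤ 5.0e-6/2.084e-02 = 0.000239923.
j ≥ ln(0.000239923)/ln(0.4961) = -8.3352/-0.70098 = 11.891.
So 12 more iterations are needed.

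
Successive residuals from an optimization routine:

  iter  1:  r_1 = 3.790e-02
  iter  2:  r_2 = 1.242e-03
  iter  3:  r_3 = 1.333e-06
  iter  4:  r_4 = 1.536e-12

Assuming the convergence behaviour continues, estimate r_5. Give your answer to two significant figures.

2.0e-24

First estimate the order: p ≈ ln(r_4/r_3) / ln(r_3/r_2) = ln(1.536e-12/1.333e-06)/ln(1.333e-06/1.242e-03) = ln(1.15229e-06)/ln(0.00107327) ≈ 2.0000.
Then r_5 ≈ r_4·(r_4/r_3)^p = 1.536e-12·(1.15229e-06)^2.0000 = 1.536e-12·1.32777e-12 ≈ 2.039e-24.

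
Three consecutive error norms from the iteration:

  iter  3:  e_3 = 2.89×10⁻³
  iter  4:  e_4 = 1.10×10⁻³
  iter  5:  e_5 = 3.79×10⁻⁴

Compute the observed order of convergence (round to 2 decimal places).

1.10

p ≈ ln(e_5/e_4) / ln(e_4/e_3)
  = ln(3.79×10⁻⁴/1.10×10⁻³) / ln(1.10×10⁻³/2.89×10⁻³)
  = ln(0.344545) / ln(0.380623)
  = -1.06553 / -0.96595 ≈ 1.10309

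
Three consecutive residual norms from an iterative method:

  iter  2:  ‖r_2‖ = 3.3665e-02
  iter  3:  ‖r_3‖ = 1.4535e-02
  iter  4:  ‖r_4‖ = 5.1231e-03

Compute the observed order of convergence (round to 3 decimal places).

1.242

p ≈ ln(‖r_4‖/‖r_3‖) / ln(‖r_3‖/‖r_2‖)
  = ln(5.1231e-03/1.4535e-02) / ln(1.4535e-02/3.3665e-02)
  = ln(0.352466) / ln(0.431754)
  = -1.042801 / -0.839899 ≈ 1.241579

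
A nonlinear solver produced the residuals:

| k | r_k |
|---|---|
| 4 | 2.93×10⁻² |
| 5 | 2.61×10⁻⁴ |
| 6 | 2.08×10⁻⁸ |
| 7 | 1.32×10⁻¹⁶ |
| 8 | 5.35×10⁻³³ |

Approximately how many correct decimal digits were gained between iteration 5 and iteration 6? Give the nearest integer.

4

Digits gained ≈ log₁₀(r_5/r_6) = log₁₀(2.61×10⁻⁴/2.08×10⁻⁸) = log₁₀(12548.1) ≈ 4.099.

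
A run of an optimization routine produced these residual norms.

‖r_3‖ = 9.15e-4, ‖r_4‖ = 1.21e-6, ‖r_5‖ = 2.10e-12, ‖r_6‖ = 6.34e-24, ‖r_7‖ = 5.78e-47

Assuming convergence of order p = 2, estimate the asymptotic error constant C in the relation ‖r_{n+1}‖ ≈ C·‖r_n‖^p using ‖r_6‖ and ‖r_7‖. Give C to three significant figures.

C ≈ ‖r_7‖ / ‖r_6‖^2
  = 5.78e-47 / (6.34e-24)^2
  = 5.78e-47 / 4.01956e-47 ≈ 1.438

1.44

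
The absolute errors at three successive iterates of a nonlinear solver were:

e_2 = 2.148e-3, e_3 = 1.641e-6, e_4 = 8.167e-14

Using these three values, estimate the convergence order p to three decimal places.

2.343

p ≈ ln(e_4/e_3) / ln(e_3/e_2)
  = ln(8.167e-14/1.641e-6) / ln(1.641e-6/2.148e-3)
  = ln(4.97684e-08) / ln(0.000763966)
  = -16.815886 / -7.176987 ≈ 2.343029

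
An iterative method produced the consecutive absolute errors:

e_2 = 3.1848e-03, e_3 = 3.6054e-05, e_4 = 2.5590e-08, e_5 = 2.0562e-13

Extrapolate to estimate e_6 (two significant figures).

First estimate the order: p ≈ ln(e_5/e_4) / ln(e_4/e_3) = ln(2.0562e-13/2.5590e-08)/ln(2.5590e-08/3.6054e-05) = ln(8.03517e-06)/ln(0.000709769) ≈ 1.6180.
Then e_6 ≈ e_5·(e_5/e_4)^p = 2.0562e-13·(8.03517e-06)^1.6180 = 2.0562e-13·5.70535e-09 ≈ 1.173e-21.

1.2e-21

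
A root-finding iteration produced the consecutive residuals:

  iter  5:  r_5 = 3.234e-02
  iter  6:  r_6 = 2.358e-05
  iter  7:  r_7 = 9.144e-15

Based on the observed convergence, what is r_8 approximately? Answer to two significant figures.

5.3e-43

First estimate the order: p ≈ ln(r_7/r_6) / ln(r_6/r_5) = ln(9.144e-15/2.358e-05)/ln(2.358e-05/3.234e-02) = ln(3.87786e-10)/ln(0.000729128) ≈ 2.9999.
Then r_8 ≈ r_7·(r_7/r_6)^p = 9.144e-15·(3.87786e-10)^2.9999 = 9.144e-15·5.8441e-29 ≈ 5.344e-43.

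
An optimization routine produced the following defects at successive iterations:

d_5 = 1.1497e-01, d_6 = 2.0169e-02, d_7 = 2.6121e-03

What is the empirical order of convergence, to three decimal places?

1.174

p ≈ ln(d_7/d_6) / ln(d_6/d_5)
  = ln(2.6121e-03/2.0169e-02) / ln(2.0169e-02/1.1497e-01)
  = ln(0.129511) / ln(0.175428)
  = -2.043989 / -1.740527 ≈ 1.174351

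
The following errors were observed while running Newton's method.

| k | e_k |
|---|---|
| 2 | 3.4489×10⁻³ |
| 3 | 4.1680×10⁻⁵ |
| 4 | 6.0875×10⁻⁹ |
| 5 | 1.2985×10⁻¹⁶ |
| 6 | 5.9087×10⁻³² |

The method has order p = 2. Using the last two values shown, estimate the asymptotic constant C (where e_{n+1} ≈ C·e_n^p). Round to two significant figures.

C ≈ e_6 / e_5^2
  = 5.9087×10⁻³² / (1.2985×10⁻¹⁶)^2
  = 5.9087×10⁻³² / 1.6861e-32 ≈ 3.5044

3.5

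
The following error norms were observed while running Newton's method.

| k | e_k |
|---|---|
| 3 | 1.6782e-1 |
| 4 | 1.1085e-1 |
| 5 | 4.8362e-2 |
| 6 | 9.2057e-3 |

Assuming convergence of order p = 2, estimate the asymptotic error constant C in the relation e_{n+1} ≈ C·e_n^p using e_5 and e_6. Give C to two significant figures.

C ≈ e_6 / e_5^2
  = 9.2057e-3 / (4.8362e-2)^2
  = 9.2057e-3 / 0.00233888 ≈ 3.9359

3.9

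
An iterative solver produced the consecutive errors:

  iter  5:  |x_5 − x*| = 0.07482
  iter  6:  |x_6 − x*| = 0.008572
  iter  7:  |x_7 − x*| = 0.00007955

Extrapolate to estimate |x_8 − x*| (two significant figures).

3.2e-9

First estimate the order: p ≈ ln(|x_7 − x*|/|x_6 − x*|) / ln(|x_6 − x*|/|x_5 − x*|) = ln(0.00007955/0.008572)/ln(0.008572/0.07482) = ln(0.00928021)/ln(0.114568) ≈ 2.1600.
Then |x_8 − x*| ≈ |x_7 − x*|·(|x_7 − x*|/|x_6 − x*|)^p = 0.00007955·(0.00928021)^2.1600 = 0.00007955·4.0731e-05 ≈ 3.24e-09.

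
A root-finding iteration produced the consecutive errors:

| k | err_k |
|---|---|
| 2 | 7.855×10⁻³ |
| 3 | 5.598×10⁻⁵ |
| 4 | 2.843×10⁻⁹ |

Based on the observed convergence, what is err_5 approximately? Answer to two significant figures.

7.3e-18

First estimate the order: p ≈ ln(err_4/err_3) / ln(err_3/err_2) = ln(2.843×10⁻⁹/5.598×10⁻⁵)/ln(5.598×10⁻⁵/7.855×10⁻³) = ln(5.0786e-05)/ln(0.00712667) ≈ 2.0000.
Then err_5 ≈ err_4·(err_4/err_3)^p = 2.843×10⁻⁹·(5.0786e-05)^2.0000 = 2.843×10⁻⁹·2.57922e-09 ≈ 7.333e-18.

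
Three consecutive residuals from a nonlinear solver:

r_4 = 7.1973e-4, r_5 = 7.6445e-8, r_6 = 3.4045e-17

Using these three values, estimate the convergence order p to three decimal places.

p ≈ ln(r_6/r_5) / ln(r_5/r_4)
  = ln(3.4045e-17/7.6445e-8) / ln(7.6445e-8/7.1973e-4)
  = ln(4.45353e-10) / ln(0.000106213)
  = -21.532154 / -9.150064 ≈ 2.353224

2.353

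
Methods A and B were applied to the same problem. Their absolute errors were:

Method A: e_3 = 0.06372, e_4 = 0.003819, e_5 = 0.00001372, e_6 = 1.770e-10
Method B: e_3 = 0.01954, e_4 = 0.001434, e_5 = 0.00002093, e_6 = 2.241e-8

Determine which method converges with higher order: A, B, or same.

Method A: p ≈ ln(1.770e-10/0.00001372)/ln(0.00001372/0.003819) ≈ 2.00.
Method B: p ≈ ln(2.241e-8/0.00002093)/ln(0.00002093/0.001434) ≈ 1.62.
Method A has the higher order (≈2.0 vs ≈1.6).

A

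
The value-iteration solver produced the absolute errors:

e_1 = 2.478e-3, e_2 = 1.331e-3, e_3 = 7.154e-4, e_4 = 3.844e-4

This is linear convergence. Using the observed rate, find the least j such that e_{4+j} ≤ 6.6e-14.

37

Rate ρ ≈ e_4/e_3 = 3.844e-4/7.154e-4 = 0.5373.
After j more steps, e_{4+j} ≈ 3.844e-4·ρ^j; need ρ^j ≤ 6.6e-14/3.844e-4 = 1.71696e-10.
j ≥ ln(1.71696e-10)/ln(0.5373) = -22.4853/-0.62120 = 36.197.
So 37 more iterations are needed.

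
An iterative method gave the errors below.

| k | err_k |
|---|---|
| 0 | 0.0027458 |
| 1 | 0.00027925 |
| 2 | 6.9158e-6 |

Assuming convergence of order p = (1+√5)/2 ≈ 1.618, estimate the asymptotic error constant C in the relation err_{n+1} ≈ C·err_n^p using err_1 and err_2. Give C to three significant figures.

3.89

C ≈ err_2 / err_1^1.618
  = 6.9158e-6 / (0.00027925)^1.618
  = 6.9158e-6 / 1.77671e-06 ≈ 3.8925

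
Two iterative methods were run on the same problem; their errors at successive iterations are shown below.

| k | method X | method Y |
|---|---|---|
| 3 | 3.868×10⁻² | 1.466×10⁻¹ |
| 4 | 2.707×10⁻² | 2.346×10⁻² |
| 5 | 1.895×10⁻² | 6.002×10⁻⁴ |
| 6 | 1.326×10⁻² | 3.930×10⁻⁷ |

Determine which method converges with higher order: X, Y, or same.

Y

Method X: p ≈ ln(1.326×10⁻²/1.895×10⁻²)/ln(1.895×10⁻²/2.707×10⁻²) ≈ 1.00.
Method Y: p ≈ ln(3.930×10⁻⁷/6.002×10⁻⁴)/ln(6.002×10⁻⁴/2.346×10⁻²) ≈ 2.00.
Method Y has the higher order (≈2.0 vs ≈1.0).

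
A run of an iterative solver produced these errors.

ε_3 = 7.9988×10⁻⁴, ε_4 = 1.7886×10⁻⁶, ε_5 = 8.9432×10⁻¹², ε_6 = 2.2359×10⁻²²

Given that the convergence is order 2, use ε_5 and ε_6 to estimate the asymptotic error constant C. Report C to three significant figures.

C ≈ ε_6 / ε_5^2
  = 2.2359×10⁻²² / (8.9432×10⁻¹²)^2
  = 2.2359×10⁻²² / 7.99808e-23 ≈ 2.7955

2.80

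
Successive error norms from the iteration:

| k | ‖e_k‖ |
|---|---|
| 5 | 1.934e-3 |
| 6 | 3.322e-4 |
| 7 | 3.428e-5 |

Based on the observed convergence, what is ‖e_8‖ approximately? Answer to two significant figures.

First estimate the order: p ≈ ln(‖e_7‖/‖e_6‖) / ln(‖e_6‖/‖e_5‖) = ln(3.428e-5/3.322e-4)/ln(3.322e-4/1.934e-3) = ln(0.103191)/ln(0.171768) ≈ 1.2893.
Then ‖e_8‖ ≈ ‖e_7‖·(‖e_7‖/‖e_6‖)^p = 3.428e-5·(0.103191)^1.2893 = 3.428e-5·0.0534919 ≈ 1.834e-06.

1.8e-6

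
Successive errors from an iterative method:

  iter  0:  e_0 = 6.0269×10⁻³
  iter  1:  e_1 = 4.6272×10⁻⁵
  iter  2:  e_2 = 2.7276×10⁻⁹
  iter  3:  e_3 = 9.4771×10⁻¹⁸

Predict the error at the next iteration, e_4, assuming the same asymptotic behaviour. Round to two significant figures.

First estimate the order: p ≈ ln(e_3/e_2) / ln(e_2/e_1) = ln(9.4771×10⁻¹⁸/2.7276×10⁻⁹)/ln(2.7276×10⁻⁹/4.6272×10⁻⁵) = ln(3.47452e-09)/ln(5.89471e-05) ≈ 2.0000.
Then e_4 ≈ e_3·(e_3/e_2)^p = 9.4771×10⁻¹⁸·(3.47452e-09)^2.0000 = 9.4771×10⁻¹⁸·1.20723e-17 ≈ 1.144e-34.

1.1e-34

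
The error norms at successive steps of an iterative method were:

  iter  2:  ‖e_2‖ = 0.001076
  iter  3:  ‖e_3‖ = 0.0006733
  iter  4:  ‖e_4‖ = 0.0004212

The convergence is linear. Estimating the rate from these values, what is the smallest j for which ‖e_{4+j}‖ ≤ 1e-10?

Rate ρ ≈ ‖e_4‖/‖e_3‖ = 0.0004212/0.0006733 = 0.6256.
After j more steps, ‖e_{4+j}‖ ≈ 0.0004212·ρ^j; need ρ^j ≤ 1e-10/0.0004212 = 2.37417e-07.
j ≥ ln(2.37417e-07)/ln(0.6256) = -15.2534/-0.46904 = 32.520.
So 33 more iterations are needed.

33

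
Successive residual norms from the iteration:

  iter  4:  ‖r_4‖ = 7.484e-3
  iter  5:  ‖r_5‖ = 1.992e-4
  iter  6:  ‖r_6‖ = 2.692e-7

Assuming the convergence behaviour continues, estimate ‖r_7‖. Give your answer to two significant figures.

First estimate the order: p ≈ ln(‖r_6‖/‖r_5‖) / ln(‖r_5‖/‖r_4‖) = ln(2.692e-7/1.992e-4)/ln(1.992e-4/7.484e-3) = ln(0.00135141)/ln(0.0266168) ≈ 1.8219.
Then ‖r_7‖ ≈ ‖r_6‖·(‖r_6‖/‖r_5‖)^p = 2.692e-7·(0.00135141)^1.8219 = 2.692e-7·5.92354e-06 ≈ 1.595e-12.

1.6e-12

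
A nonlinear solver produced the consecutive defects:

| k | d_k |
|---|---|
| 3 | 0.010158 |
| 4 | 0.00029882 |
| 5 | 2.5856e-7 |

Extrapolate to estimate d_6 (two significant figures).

1.9e-13

First estimate the order: p ≈ ln(d_5/d_4) / ln(d_4/d_3) = ln(2.5856e-7/0.00029882)/ln(0.00029882/0.010158) = ln(0.00086527)/ln(0.0294172) ≈ 2.0000.
Then d_6 ≈ d_5·(d_5/d_4)^p = 2.5856e-7·(0.00086527)^2.0000 = 2.5856e-7·7.48692e-07 ≈ 1.936e-13.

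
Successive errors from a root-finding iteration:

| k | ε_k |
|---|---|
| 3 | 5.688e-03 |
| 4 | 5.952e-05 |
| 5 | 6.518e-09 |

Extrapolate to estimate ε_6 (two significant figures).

First estimate the order: p ≈ ln(ε_5/ε_4) / ln(ε_4/ε_3) = ln(6.518e-09/5.952e-05)/ln(5.952e-05/5.688e-03) = ln(0.000109509)/ln(0.0104641) ≈ 2.0000.
Then ε_6 ≈ ε_5·(ε_5/ε_4)^p = 6.518e-09·(0.000109509)^2.0000 = 6.518e-09·1.19922e-08 ≈ 7.817e-17.

7.8e-17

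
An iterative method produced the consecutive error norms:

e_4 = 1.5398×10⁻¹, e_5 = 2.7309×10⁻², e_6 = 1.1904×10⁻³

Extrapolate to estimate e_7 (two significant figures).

First estimate the order: p ≈ ln(e_6/e_5) / ln(e_5/e_4) = ln(1.1904×10⁻³/2.7309×10⁻²)/ln(2.7309×10⁻²/1.5398×10⁻¹) = ln(0.04359)/ln(0.177354) ≈ 1.8114.
Then e_7 ≈ e_6·(e_6/e_5)^p = 1.1904×10⁻³·(0.04359)^1.8114 = 1.1904×10⁻³·0.00343072 ≈ 4.084e-06.

4.1e-6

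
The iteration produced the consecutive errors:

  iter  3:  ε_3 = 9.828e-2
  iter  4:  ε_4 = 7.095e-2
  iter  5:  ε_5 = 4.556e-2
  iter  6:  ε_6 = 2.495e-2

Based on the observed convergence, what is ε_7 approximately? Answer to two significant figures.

1.1e-2

First estimate the order: p ≈ ln(ε_6/ε_5) / ln(ε_5/ε_4) = ln(2.495e-2/4.556e-2)/ln(4.556e-2/7.095e-2) = ln(0.547629)/ln(0.642142) ≈ 1.3594.
Then ε_7 ≈ ε_6·(ε_6/ε_5)^p = 2.495e-2·(0.547629)^1.3594 = 2.495e-2·0.441061 ≈ 0.011.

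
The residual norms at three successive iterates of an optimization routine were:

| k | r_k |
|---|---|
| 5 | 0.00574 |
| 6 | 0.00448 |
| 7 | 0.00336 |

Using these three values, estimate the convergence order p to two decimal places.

1.16

p ≈ ln(r_7/r_6) / ln(r_6/r_5)
  = ln(0.00336/0.00448) / ln(0.00448/0.00574)
  = ln(0.75) / ln(0.780488)
  = -0.28768 / -0.24784 ≈ 1.16075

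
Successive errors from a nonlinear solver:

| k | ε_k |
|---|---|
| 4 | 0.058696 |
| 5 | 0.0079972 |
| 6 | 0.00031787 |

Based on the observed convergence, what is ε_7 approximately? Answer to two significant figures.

1.7e-6

First estimate the order: p ≈ ln(ε_6/ε_5) / ln(ε_5/ε_4) = ln(0.00031787/0.0079972)/ln(0.0079972/0.058696) = ln(0.0397477)/ln(0.136248) ≈ 1.6180.
Then ε_7 ≈ ε_6·(ε_6/ε_5)^p = 0.00031787·(0.0397477)^1.6180 = 0.00031787·0.0054161 ≈ 1.722e-06.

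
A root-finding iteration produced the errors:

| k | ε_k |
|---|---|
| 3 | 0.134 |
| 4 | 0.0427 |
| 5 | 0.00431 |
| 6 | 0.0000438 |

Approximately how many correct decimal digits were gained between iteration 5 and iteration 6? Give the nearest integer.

2

Digits gained ≈ log₁₀(ε_5/ε_6) = log₁₀(0.00431/0.0000438) = log₁₀(98.4018) ≈ 1.993.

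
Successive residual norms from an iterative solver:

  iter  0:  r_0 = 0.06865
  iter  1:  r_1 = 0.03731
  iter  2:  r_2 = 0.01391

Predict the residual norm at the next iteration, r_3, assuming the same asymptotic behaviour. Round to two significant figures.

2.8e-3

First estimate the order: p ≈ ln(r_2/r_1) / ln(r_1/r_0) = ln(0.01391/0.03731)/ln(0.03731/0.06865) = ln(0.372822)/ln(0.543481) ≈ 1.6181.
Then r_3 ≈ r_2·(r_2/r_1)^p = 0.01391·(0.372822)^1.6181 = 0.01391·0.202603 ≈ 0.002818.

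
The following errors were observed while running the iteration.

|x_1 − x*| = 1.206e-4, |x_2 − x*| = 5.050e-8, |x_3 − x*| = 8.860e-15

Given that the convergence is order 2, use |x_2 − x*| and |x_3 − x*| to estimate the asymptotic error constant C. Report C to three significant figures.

C ≈ |x_3 − x*| / |x_2 − x*|^2
  = 8.860e-15 / (5.050e-8)^2
  = 8.860e-15 / 2.55025e-15 ≈ 3.4742

3.47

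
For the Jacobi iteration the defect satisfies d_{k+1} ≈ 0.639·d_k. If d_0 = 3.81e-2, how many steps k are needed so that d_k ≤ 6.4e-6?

20

After k steps, d_k ≈ 3.81e-2·0.639^k.
Need 0.639^k ≤ 6.4e-6/3.81e-2 = 0.000167979.
k ≥ ln(0.000167979)/ln(0.639) = -8.6917/-0.44785 = 19.408.
Smallest integer k = 20.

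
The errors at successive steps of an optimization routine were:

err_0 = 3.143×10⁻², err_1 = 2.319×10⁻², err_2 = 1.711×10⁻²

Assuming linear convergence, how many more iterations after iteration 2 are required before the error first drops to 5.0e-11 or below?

Rate ρ ≈ err_2/err_1 = 1.711×10⁻²/2.319×10⁻² = 0.7378.
After j more steps, err_{2+j} ≈ 1.711×10⁻²·ρ^j; need ρ^j ≤ 5.0e-11/1.711×10⁻² = 2.92227e-09.
j ≥ ln(2.92227e-09)/ln(0.7378) = -19.6509/-0.30408 = 64.624.
So 65 more iterations are needed.

65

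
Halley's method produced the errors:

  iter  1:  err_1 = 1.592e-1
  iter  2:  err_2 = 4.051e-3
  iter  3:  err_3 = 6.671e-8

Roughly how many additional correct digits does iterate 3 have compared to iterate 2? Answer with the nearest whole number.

Digits gained ≈ log₁₀(err_2/err_3) = log₁₀(4.051e-3/6.671e-8) = log₁₀(60725.5) ≈ 4.783.

5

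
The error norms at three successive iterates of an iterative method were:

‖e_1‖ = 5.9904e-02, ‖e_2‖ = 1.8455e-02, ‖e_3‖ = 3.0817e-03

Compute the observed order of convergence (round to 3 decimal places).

p ≈ ln(‖e_3‖/‖e_2‖) / ln(‖e_2‖/‖e_1‖)
  = ln(3.0817e-03/1.8455e-02) / ln(1.8455e-02/5.9904e-02)
  = ln(0.166985) / ln(0.308076)
  = -1.789851 / -1.177409 ≈ 1.520161

1.520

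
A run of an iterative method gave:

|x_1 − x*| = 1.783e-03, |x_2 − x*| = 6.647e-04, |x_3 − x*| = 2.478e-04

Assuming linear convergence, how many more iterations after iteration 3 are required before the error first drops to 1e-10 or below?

Rate ρ ≈ |x_3 − x*|/|x_2 − x*| = 2.478e-04/6.647e-04 = 0.3728.
After j more steps, |x_{3+j} − x*| ≈ 2.478e-04·ρ^j; need ρ^j ≤ 1e-10/2.478e-04 = 4.03551e-07.
j ≥ ln(4.03551e-07)/ln(0.3728) = -14.7230/-0.98671 = 14.921.
So 15 more iterations are needed.

15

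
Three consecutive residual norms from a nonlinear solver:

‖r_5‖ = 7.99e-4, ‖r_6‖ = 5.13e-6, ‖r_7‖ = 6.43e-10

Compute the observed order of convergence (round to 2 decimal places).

1.78

p ≈ ln(‖r_7‖/‖r_6‖) / ln(‖r_6‖/‖r_5‖)
  = ln(6.43e-10/5.13e-6) / ln(5.13e-6/7.99e-4)
  = ln(0.000125341) / ln(0.00642053)
  = -8.98447 / -5.04825 ≈ 1.77972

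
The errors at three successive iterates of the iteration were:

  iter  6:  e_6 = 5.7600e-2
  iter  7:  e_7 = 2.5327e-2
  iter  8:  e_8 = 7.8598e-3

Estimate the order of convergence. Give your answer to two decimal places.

p ≈ ln(e_8/e_7) / ln(e_7/e_6)
  = ln(7.8598e-3/2.5327e-2) / ln(2.5327e-2/5.7600e-2)
  = ln(0.310333) / ln(0.439705)
  = -1.17011 / -0.82165 ≈ 1.42410

1.42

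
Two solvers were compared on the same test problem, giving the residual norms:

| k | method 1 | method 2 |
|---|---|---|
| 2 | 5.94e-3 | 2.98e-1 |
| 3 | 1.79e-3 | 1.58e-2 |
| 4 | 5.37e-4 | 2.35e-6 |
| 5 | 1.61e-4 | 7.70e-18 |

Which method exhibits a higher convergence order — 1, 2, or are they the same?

Method 1: p ≈ ln(1.61e-4/5.37e-4)/ln(5.37e-4/1.79e-3) ≈ 1.00.
Method 2: p ≈ ln(7.70e-18/2.35e-6)/ln(2.35e-6/1.58e-2) ≈ 3.00.
Method 2 has the higher order (≈3.0 vs ≈1.0).

2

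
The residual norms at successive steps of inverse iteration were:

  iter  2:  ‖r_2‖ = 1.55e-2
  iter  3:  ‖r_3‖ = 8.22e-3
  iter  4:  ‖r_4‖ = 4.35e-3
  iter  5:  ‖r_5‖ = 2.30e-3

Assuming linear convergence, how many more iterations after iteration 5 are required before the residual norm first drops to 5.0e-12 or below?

32

Rate ρ ≈ ‖r_5‖/‖r_4‖ = 2.30e-3/4.35e-3 = 0.5287.
After j more steps, ‖r_{5+j}‖ ≈ 2.30e-3·ρ^j; need ρ^j ≤ 5.0e-12/2.30e-3 = 2.17391e-09.
j ≥ ln(2.17391e-09)/ln(0.5287) = -19.9467/-0.63733 = 31.297.
So 32 more iterations are needed.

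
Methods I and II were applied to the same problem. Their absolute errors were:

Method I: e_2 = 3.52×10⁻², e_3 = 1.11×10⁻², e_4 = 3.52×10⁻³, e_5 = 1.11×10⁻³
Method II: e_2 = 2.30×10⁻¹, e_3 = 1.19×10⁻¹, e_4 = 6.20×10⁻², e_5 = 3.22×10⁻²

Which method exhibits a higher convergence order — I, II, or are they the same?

same

Method I: p ≈ ln(1.11×10⁻³/3.52×10⁻³)/ln(3.52×10⁻³/1.11×10⁻²) ≈ 1.00.
Method II: p ≈ ln(3.22×10⁻²/6.20×10⁻²)/ln(6.20×10⁻²/1.19×10⁻¹) ≈ 1.00.
Both orders ≈ 1.0 — effectively the same.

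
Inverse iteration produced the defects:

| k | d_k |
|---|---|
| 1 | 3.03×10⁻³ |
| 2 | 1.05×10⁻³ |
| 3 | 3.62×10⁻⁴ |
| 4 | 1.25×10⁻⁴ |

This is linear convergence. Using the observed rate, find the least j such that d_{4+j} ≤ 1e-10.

Rate ρ ≈ d_4/d_3 = 1.25×10⁻⁴/3.62×10⁻⁴ = 0.3453.
After j more steps, d_{4+j} ≈ 1.25×10⁻⁴·ρ^j; need ρ^j ≤ 1e-10/1.25×10⁻⁴ = 8e-07.
j ≥ ln(8e-07)/ln(0.3453) = -14.0387/-1.06334 = 13.202.
So 14 more iterations are needed.

14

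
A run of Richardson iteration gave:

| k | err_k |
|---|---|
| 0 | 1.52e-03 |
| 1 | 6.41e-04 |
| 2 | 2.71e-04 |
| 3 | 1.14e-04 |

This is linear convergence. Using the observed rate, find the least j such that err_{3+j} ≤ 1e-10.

17

Rate ρ ≈ err_3/err_2 = 1.14e-04/2.71e-04 = 0.4207.
After j more steps, err_{3+j} ≈ 1.14e-04·ρ^j; need ρ^j ≤ 1e-10/1.14e-04 = 8.77193e-07.
j ≥ ln(8.77193e-07)/ln(0.4207) = -13.9465/-0.86584 = 16.107.
So 17 more iterations are needed.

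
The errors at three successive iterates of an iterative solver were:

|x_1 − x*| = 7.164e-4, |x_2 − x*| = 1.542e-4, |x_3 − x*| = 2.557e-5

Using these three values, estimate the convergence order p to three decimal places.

p ≈ ln(|x_3 − x*|/|x_2 − x*|) / ln(|x_2 − x*|/|x_1 − x*|)
  = ln(2.557e-5/1.542e-4) / ln(1.542e-4/7.164e-4)
  = ln(0.165824) / ln(0.215243)
  = -1.796828 / -1.535988 ≈ 1.169819

1.170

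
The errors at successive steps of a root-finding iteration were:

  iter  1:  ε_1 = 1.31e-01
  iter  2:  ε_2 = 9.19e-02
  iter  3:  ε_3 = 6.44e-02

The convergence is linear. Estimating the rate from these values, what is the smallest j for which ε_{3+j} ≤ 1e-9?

51

Rate ρ ≈ ε_3/ε_2 = 6.44e-02/9.19e-02 = 0.7008.
After j more steps, ε_{3+j} ≈ 6.44e-02·ρ^j; need ρ^j ≤ 1e-9/6.44e-02 = 1.5528e-08.
j ≥ ln(1.5528e-08)/ln(0.7008) = -17.9806/-0.35553 = 50.574.
So 51 more iterations are needed.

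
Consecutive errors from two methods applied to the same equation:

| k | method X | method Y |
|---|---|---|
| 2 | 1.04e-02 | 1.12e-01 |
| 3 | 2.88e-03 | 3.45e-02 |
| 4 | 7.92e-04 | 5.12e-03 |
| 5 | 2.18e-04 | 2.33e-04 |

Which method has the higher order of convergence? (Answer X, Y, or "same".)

Method X: p ≈ ln(2.18e-04/7.92e-04)/ln(7.92e-04/2.88e-03) ≈ 1.00.
Method Y: p ≈ ln(2.33e-04/5.12e-03)/ln(5.12e-03/3.45e-02) ≈ 1.62.
Method Y has the higher order (≈1.6 vs ≈1.0).

Y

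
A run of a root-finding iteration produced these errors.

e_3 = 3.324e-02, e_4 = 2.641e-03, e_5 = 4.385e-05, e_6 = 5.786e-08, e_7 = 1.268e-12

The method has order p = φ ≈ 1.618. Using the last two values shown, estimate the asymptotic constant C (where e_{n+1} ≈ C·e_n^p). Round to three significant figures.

C ≈ e_7 / e_6^1.618
  = 1.268e-12 / (5.786e-08)^1.618
  = 1.268e-12 / 1.94773e-12 ≈ 0.65101

0.651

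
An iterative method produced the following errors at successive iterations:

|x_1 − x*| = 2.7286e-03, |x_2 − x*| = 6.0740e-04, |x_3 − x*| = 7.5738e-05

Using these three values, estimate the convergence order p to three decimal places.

p ≈ ln(|x_3 − x*|/|x_2 − x*|) / ln(|x_2 − x*|/|x_1 − x*|)
  = ln(7.5738e-05/6.0740e-04) / ln(6.0740e-04/2.7286e-03)
  = ln(0.124692) / ln(0.222605)
  = -2.081909 / -1.502356 ≈ 1.385763

1.386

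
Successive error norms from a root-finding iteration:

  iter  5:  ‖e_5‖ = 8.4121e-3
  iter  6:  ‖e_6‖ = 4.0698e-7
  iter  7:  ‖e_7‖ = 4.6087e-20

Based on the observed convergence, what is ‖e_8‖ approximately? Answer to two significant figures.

6.7e-59

First estimate the order: p ≈ ln(‖e_7‖/‖e_6‖) / ln(‖e_6‖/‖e_5‖) = ln(4.6087e-20/4.0698e-7)/ln(4.0698e-7/8.4121e-3) = ln(1.13241e-13)/ln(4.83803e-05) ≈ 3.0000.
Then ‖e_8‖ ≈ ‖e_7‖·(‖e_7‖/‖e_6‖)^p = 4.6087e-20·(1.13241e-13)^3.0000 = 4.6087e-20·1.45215e-39 ≈ 6.693e-59.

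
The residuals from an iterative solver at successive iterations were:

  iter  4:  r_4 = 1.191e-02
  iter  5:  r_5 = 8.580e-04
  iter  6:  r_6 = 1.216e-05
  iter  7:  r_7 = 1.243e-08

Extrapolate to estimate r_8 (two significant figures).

1.8e-13

First estimate the order: p ≈ ln(r_7/r_6) / ln(r_6/r_5) = ln(1.243e-08/1.216e-05)/ln(1.216e-05/8.580e-04) = ln(0.0010222)/ln(0.0141725) ≈ 1.6177.
Then r_8 ≈ r_7·(r_7/r_6)^p = 1.243e-08·(0.0010222)^1.6177 = 1.243e-08·1.4532e-05 ≈ 1.806e-13.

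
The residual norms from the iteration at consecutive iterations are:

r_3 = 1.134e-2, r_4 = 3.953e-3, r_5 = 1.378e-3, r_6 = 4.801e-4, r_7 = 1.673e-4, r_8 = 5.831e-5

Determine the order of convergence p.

1

Consecutive ratios: r_8/r_7 = 5.831e-5/1.673e-4 = 0.348536, r_7/r_6 = 1.673e-4/4.801e-4 = 0.348469.
p ≈ ln(0.348536)/ln(0.348469) = -1.0540/-1.0542 ≈ 1.00.
So the convergence is linear (order 1).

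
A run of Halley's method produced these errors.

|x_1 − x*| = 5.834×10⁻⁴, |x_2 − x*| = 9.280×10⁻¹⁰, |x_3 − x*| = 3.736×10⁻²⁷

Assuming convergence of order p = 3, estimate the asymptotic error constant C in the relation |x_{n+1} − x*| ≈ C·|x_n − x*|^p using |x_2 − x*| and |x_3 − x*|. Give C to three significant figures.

4.67

C ≈ |x_3 − x*| / |x_2 − x*|^3
  = 3.736×10⁻²⁷ / (9.280×10⁻¹⁰)^3
  = 3.736×10⁻²⁷ / 7.99179e-28 ≈ 4.6748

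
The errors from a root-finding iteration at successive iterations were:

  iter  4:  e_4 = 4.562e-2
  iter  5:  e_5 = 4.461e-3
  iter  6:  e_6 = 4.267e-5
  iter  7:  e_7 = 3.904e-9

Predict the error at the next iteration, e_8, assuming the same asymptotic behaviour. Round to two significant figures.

First estimate the order: p ≈ ln(e_7/e_6) / ln(e_6/e_5) = ln(3.904e-9/4.267e-5)/ln(4.267e-5/4.461e-3) = ln(9.14929e-05)/ln(0.00956512) ≈ 2.0000.
Then e_8 ≈ e_7·(e_7/e_6)^p = 3.904e-9·(9.14929e-05)^2.0000 = 3.904e-9·8.37095e-09 ≈ 3.268e-17.

3.3e-17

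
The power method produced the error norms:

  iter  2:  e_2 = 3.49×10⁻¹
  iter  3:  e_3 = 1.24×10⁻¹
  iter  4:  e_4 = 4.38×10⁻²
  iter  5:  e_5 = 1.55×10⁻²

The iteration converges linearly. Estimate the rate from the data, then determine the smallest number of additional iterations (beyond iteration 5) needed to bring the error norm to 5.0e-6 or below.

Rate ρ ≈ e_5/e_4 = 1.55×10⁻²/4.38×10⁻² = 0.3539.
After j more steps, e_{5+j} ≈ 1.55×10⁻²·ρ^j; need ρ^j ≤ 5.0e-6/1.55×10⁻² = 0.000322581.
j ≥ ln(0.000322581)/ln(0.3539) = -8.0392/-1.03874 = 7.739.
So 8 more iterations are needed.

8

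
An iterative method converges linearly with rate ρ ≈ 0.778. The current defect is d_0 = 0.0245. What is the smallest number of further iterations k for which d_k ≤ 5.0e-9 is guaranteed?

62

After k steps, d_k ≈ 0.0245·0.778^k.
Need 0.778^k ≤ 5.0e-9/0.0245 = 2.04082e-07.
k ≥ ln(2.04082e-07)/ln(0.778) = -15.4047/-0.25103 = 61.366.
Smallest integer k = 62.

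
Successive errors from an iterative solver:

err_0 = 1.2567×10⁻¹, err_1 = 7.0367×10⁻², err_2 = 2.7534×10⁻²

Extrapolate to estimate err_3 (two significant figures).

6.0e-3

First estimate the order: p ≈ ln(err_2/err_1) / ln(err_1/err_0) = ln(2.7534×10⁻²/7.0367×10⁻²)/ln(7.0367×10⁻²/1.2567×10⁻¹) = ln(0.391291)/ln(0.559935) ≈ 1.6179.
Then err_3 ≈ err_2·(err_2/err_1)^p = 2.7534×10⁻²·(0.391291)^1.6179 = 2.7534×10⁻²·0.219132 ≈ 0.006034.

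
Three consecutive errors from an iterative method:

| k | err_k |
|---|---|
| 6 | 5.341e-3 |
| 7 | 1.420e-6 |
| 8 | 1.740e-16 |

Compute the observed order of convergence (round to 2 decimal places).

2.77

p ≈ ln(err_8/err_7) / ln(err_7/err_6)
  = ln(1.740e-16/1.420e-6) / ln(1.420e-6/5.341e-3)
  = ln(1.22535e-10) / ln(0.000265868)
  = -22.82262 / -8.23251 ≈ 2.77226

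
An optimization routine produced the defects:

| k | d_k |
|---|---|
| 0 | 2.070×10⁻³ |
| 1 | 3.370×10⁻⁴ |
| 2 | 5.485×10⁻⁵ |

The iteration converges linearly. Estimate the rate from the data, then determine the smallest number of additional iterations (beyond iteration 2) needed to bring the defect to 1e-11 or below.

Rate ρ ≈ d_2/d_1 = 5.485×10⁻⁵/3.370×10⁻⁴ = 0.1628.
After j more steps, d_{2+j} ≈ 5.485×10⁻⁵·ρ^j; need ρ^j ≤ 1e-11/5.485×10⁻⁵ = 1.82315e-07.
j ≥ ln(1.82315e-07)/ln(0.1628) = -15.5175/-1.81523 = 8.549.
So 9 more iterations are needed.

9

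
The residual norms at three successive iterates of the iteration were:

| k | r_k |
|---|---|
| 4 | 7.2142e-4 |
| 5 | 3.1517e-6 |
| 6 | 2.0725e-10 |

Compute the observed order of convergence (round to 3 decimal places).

p ≈ ln(r_6/r_5) / ln(r_5/r_4)
  = ln(2.0725e-10/3.1517e-6) / ln(3.1517e-6/7.2142e-4)
  = ln(6.57582e-05) / ln(0.00436874)
  = -9.629526 / -5.433281 ≈ 1.772322

1.772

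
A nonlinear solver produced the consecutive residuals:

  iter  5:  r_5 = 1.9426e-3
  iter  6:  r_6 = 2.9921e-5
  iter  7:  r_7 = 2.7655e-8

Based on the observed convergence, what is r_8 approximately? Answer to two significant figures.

First estimate the order: p ≈ ln(r_7/r_6) / ln(r_6/r_5) = ln(2.7655e-8/2.9921e-5)/ln(2.9921e-5/1.9426e-3) = ln(0.000924267)/ln(0.0154026) ≈ 1.6741.
Then r_8 ≈ r_7·(r_7/r_6)^p = 2.7655e-8·(0.000924267)^1.6741 = 2.7655e-8·8.3261e-06 ≈ 2.303e-13.

2.3e-13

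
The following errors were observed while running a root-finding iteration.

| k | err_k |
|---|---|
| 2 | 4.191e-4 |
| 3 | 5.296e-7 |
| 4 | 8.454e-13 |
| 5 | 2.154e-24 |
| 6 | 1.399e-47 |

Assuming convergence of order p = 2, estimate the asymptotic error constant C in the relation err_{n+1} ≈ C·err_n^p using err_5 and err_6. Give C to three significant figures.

3.02

C ≈ err_6 / err_5^2
  = 1.399e-47 / (2.154e-24)^2
  = 1.399e-47 / 4.63972e-48 ≈ 3.0153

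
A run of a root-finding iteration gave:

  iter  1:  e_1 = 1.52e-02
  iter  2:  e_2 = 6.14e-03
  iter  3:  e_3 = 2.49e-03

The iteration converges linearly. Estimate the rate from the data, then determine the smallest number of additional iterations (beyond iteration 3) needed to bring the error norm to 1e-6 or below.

Rate ρ ≈ e_3/e_2 = 2.49e-03/6.14e-03 = 0.4055.
After j more steps, e_{3+j} ≈ 2.49e-03·ρ^j; need ρ^j ≤ 1e-6/2.49e-03 = 0.000401606.
j ≥ ln(0.000401606)/ln(0.4055) = -7.8200/-0.90263 = 8.664.
So 9 more iterations are needed.

9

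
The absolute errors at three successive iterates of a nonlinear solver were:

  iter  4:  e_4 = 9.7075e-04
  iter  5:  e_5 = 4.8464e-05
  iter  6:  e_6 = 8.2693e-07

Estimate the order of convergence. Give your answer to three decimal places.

1.358

p ≈ ln(e_6/e_5) / ln(e_5/e_4)
  = ln(8.2693e-07/4.8464e-05) / ln(4.8464e-05/9.7075e-04)
  = ln(0.0170628) / ln(0.0499243)
  = -4.070855 / -2.997247 ≈ 1.358198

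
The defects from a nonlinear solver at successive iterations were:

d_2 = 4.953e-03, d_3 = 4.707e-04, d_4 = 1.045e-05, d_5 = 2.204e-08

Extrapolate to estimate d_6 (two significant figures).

First estimate the order: p ≈ ln(d_5/d_4) / ln(d_4/d_3) = ln(2.204e-08/1.045e-05)/ln(1.045e-05/4.707e-04) = ln(0.00210909)/ln(0.022201) ≈ 1.6182.
Then d_6 ≈ d_5·(d_5/d_4)^p = 2.204e-08·(0.00210909)^1.6182 = 2.204e-08·4.67574e-05 ≈ 1.031e-12.

1.0e-12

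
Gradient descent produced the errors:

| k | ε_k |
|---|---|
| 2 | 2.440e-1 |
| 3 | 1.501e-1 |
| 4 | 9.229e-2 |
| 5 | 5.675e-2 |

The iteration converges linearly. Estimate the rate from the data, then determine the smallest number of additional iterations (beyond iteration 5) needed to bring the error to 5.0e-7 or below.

24

Rate ρ ≈ ε_5/ε_4 = 5.675e-2/9.229e-2 = 0.6149.
After j more steps, ε_{5+j} ≈ 5.675e-2·ρ^j; need ρ^j ≤ 5.0e-7/5.675e-2 = 8.81057e-06.
j ≥ ln(8.81057e-06)/ln(0.6149) = -11.6396/-0.48630 = 23.935.
So 24 more iterations are needed.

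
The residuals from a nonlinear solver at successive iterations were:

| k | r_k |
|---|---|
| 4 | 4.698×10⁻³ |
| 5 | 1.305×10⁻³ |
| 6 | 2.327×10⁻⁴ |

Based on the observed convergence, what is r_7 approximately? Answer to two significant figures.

First estimate the order: p ≈ ln(r_6/r_5) / ln(r_5/r_4) = ln(2.327×10⁻⁴/1.305×10⁻³)/ln(1.305×10⁻³/4.698×10⁻³) = ln(0.178314)/ln(0.277778) ≈ 1.3461.
Then r_7 ≈ r_6·(r_6/r_5)^p = 2.327×10⁻⁴·(0.178314)^1.3461 = 2.327×10⁻⁴·0.0981795 ≈ 2.285e-05.

2.3e-5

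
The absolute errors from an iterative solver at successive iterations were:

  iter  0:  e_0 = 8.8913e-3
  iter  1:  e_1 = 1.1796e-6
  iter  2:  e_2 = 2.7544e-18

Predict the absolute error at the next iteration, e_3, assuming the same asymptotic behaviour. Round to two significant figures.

First estimate the order: p ≈ ln(e_2/e_1) / ln(e_1/e_0) = ln(2.7544e-18/1.1796e-6)/ln(1.1796e-6/8.8913e-3) = ln(2.33503e-12)/ln(0.000132669) ≈ 3.0000.
Then e_3 ≈ e_2·(e_2/e_1)^p = 2.7544e-18·(2.33503e-12)^3.0000 = 2.7544e-18·1.27314e-35 ≈ 3.507e-53.

3.5e-53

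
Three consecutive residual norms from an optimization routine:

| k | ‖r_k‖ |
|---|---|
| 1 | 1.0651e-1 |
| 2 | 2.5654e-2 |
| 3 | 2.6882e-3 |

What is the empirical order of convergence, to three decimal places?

p ≈ ln(‖r_3‖/‖r_2‖) / ln(‖r_2‖/‖r_1‖)
  = ln(2.6882e-3/2.5654e-2) / ln(2.5654e-2/1.0651e-1)
  = ln(0.104787) / ln(0.24086)
  = -2.255826 / -1.423539 ≈ 1.584660

1.585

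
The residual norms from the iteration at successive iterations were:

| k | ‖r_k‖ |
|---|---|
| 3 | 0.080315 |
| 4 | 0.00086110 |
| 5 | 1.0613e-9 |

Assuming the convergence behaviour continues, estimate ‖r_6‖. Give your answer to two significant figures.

2.0e-27

First estimate the order: p ≈ ln(‖r_5‖/‖r_4‖) / ln(‖r_4‖/‖r_3‖) = ln(1.0613e-9/0.00086110)/ln(0.00086110/0.080315) = ln(1.23249e-06)/ln(0.0107215) ≈ 3.0000.
Then ‖r_6‖ ≈ ‖r_5‖·(‖r_5‖/‖r_4‖)^p = 1.0613e-9·(1.23249e-06)^3.0000 = 1.0613e-9·1.87219e-18 ≈ 1.987e-27.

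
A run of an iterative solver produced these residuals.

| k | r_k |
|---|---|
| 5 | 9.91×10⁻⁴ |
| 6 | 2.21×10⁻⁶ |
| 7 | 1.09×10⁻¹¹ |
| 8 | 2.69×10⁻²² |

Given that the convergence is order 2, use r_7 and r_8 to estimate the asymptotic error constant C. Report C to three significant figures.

C ≈ r_8 / r_7^2
  = 2.69×10⁻²² / (1.09×10⁻¹¹)^2
  = 2.69×10⁻²² / 1.1881e-22 ≈ 2.2641

2.26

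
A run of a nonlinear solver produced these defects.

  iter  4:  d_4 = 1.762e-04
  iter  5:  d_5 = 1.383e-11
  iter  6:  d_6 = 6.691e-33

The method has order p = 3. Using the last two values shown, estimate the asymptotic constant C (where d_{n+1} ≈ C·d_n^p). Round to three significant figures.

C ≈ d_6 / d_5^3
  = 6.691e-33 / (1.383e-11)^3
  = 6.691e-33 / 2.64525e-33 ≈ 2.5294

2.53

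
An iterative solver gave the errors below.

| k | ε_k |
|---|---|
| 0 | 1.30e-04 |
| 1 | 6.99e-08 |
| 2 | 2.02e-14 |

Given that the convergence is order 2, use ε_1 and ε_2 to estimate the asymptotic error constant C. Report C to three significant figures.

C ≈ ε_2 / ε_1^2
  = 2.02e-14 / (6.99e-08)^2
  = 2.02e-14 / 4.88601e-15 ≈ 4.1343

4.13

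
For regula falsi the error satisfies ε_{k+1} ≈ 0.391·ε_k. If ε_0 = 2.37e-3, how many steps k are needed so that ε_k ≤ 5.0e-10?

17

After k steps, ε_k ≈ 2.37e-3·0.391^k.
Need 0.391^k ≤ 5.0e-10/2.37e-3 = 2.1097e-07.
k ≥ ln(2.1097e-07)/ln(0.391) = -15.3715/-0.93905 = 16.369.
Smallest integer k = 17.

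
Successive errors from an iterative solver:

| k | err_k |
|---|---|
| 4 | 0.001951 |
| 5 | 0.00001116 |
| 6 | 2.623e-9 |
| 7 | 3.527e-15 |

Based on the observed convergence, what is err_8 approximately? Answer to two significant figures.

First estimate the order: p ≈ ln(err_7/err_6) / ln(err_6/err_5) = ln(3.527e-15/2.623e-9)/ln(2.623e-9/0.00001116) = ln(1.34464e-06)/ln(0.000235036) ≈ 1.6180.
Then err_8 ≈ err_7·(err_7/err_6)^p = 3.527e-15·(1.34464e-06)^1.6180 = 3.527e-15·3.16289e-10 ≈ 1.116e-24.

1.1e-24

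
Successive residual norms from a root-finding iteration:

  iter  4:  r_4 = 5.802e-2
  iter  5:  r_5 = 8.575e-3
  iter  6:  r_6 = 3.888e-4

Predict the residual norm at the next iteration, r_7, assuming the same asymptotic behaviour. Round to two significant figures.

First estimate the order: p ≈ ln(r_6/r_5) / ln(r_5/r_4) = ln(3.888e-4/8.575e-3)/ln(8.575e-3/5.802e-2) = ln(0.0453411)/ln(0.147794) ≈ 1.6180.
Then r_7 ≈ r_6·(r_6/r_5)^p = 3.888e-4·(0.0453411)^1.6180 = 3.888e-4·0.006702 ≈ 2.606e-06.

2.6e-6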